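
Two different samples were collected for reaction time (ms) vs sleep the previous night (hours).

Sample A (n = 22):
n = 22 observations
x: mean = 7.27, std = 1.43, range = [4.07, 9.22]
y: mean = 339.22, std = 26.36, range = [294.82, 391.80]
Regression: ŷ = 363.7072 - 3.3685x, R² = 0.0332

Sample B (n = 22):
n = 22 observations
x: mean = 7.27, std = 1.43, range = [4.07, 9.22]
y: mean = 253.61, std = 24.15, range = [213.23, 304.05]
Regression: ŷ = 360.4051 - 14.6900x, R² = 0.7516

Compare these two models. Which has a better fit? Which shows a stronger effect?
Model B has the better fit (R² = 0.7516 vs 0.0332). Model B shows the stronger effect (|β₁| = 14.6900 vs 3.3685).

Model Comparison:

Goodness of fit (R²):
- Model A: R² = 0.0332 → 3.32% of variance in reaction time explained
- Model B: R² = 0.7516 → 75.16% of variance in reaction time explained
- 0.7516 > 0.0332 → Model B has the better fit

Strength of effect — compare |β₁|:
- Model A: β₁ = -3.3685 → predicted reaction time falls 3.3685 ms per additional hour of sleep
- Model B: β₁ = -14.6900 → predicted reaction time falls 14.6900 ms per additional hour of sleep
- |-3.3685| < |-14.6900| → Model B shows the stronger marginal effect

Note: A steeper slope doesn't make a better model if the scatter around the line is large.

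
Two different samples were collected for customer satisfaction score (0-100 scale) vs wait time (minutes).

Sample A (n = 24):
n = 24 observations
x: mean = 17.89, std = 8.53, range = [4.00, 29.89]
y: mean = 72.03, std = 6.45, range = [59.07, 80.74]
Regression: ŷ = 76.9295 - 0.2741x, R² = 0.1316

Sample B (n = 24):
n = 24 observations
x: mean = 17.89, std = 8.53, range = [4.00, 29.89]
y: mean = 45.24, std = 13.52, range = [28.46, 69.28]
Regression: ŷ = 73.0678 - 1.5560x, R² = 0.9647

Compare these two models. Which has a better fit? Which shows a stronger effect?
Model B has the better fit (R² = 0.9647 vs 0.1316). Model B shows the stronger effect (|β₁| = 1.5560 vs 0.2741).

Model Comparison:

Goodness of fit (R²):
- Model A: R² = 0.1316 → 13.16% of variance in satisfaction score explained
- Model B: R² = 0.9647 → 96.47% of variance in satisfaction score explained
- 0.9647 > 0.1316 → Model B has the better fit

Strength of effect — compare |β₁|:
- Model A: β₁ = -0.2741 → predicted satisfaction score falls 0.2741 points per additional minute of wait time
- Model B: β₁ = -1.5560 → predicted satisfaction score falls 1.5560 points per additional minute of wait time
- |-0.2741| < |-1.5560| → Model B shows the stronger marginal effect

Note: R² measures how tightly points cluster around the line; β₁ measures how steep the line is — they answer different questions.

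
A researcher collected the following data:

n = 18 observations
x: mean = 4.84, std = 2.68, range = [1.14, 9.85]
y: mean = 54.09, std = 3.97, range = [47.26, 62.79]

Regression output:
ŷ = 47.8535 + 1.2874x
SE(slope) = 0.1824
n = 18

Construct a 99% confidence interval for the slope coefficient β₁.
The 99% CI for β₁ is (0.7546, 1.8202)

Confidence interval for the slope:

The 99% CI for β₁ is: β̂₁ ± t*(α/2, n-2) × SE(β̂₁)

Step 1: Find critical t-value
- Confidence level = 0.99
- Degrees of freedom = n - 2 = 18 - 2 = 16
- t*(α/2, 16) = 2.9208

Step 2: Calculate margin of error
Margin = 2.9208 × 0.1824 = 0.5328

Step 3: Construct interval
CI = 1.2874 ± 0.5328
CI = (0.7546, 1.8202)

Interpretation: We are 99% confident that the true slope β₁ lies between 0.7546 and 1.8202.
Since 0 is outside the interval, a two-sided test at α = 0.01 would reject H₀: β₁ = 0.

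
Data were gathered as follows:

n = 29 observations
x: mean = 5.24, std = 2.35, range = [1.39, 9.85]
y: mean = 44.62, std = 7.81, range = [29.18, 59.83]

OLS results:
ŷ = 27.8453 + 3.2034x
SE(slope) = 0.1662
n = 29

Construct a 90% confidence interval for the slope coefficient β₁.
The 90% CI for β₁ is (2.9203, 3.4865)

Confidence interval for the slope:

The 90% CI for β₁ is: β̂₁ ± t*(α/2, n-2) × SE(β̂₁)

Step 1: Find critical t-value
- Confidence level = 0.9
- Degrees of freedom = n - 2 = 29 - 2 = 27
- t*(α/2, 27) = 1.7033

Step 2: Calculate margin of error
Margin = 1.7033 × 0.1662 = 0.2831

Step 3: Construct interval
CI = 3.2034 ± 0.2831
CI = (2.9203, 3.4865)

Interpretation: intervals built this way capture the true β₁ in 90% of repeated samples; here the plausible range for the per-unit effect of x on y is 2.9203 to 3.4865.
Since 0 is outside the interval, a two-sided test at α = 0.10 would reject H₀: β₁ = 0.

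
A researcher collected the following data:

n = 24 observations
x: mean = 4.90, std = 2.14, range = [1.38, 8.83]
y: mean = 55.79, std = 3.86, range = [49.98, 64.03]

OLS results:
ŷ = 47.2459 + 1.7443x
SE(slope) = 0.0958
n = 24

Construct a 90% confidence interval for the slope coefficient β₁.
The 90% CI for β₁ is (1.5798, 1.9088)

Confidence interval for the slope:

The 90% CI for β₁ is: β̂₁ ± t*(α/2, n-2) × SE(β̂₁)

Step 1: Find critical t-value
- Confidence level = 0.9
- Degrees of freedom = n - 2 = 24 - 2 = 22
- t*(α/2, 22) = 1.7171

Step 2: Calculate margin of error
Margin = 1.7171 × 0.0958 = 0.1645

Step 3: Construct interval
CI = 1.7443 ± 0.1645
CI = (1.5798, 1.9088)

Interpretation: intervals built this way capture the true β₁ in 90% of repeated samples; here the plausible range for the per-unit effect of x on y is 1.5798 to 1.9088.
Both endpoints are positive, so the data support a genuinely positive slope at this confidence level.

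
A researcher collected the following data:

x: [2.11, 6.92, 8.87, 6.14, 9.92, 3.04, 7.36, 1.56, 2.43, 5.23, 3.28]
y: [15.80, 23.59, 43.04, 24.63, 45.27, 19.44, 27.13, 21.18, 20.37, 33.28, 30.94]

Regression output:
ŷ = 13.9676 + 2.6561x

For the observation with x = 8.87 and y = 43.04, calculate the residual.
Residual = 5.5128

The residual is the difference between the actual value and the predicted value:

Residual = y - ŷ

Step 1: Calculate predicted value
ŷ = 13.9676 + 2.6561 × 8.87
ŷ = 37.5272

Step 2: Calculate residual
Residual = 43.04 - 37.5272
Residual = 5.5128

Sign check: y > ŷ, so the point is above the line and the fit underestimates here.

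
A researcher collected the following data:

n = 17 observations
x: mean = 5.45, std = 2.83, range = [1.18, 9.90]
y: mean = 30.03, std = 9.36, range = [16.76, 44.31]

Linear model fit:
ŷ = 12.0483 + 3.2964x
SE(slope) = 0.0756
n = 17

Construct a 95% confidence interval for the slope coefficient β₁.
The 95% CI for β₁ is (3.1353, 3.4575)

Confidence interval for the slope:

The 95% CI for β₁ is: β̂₁ ± t*(α/2, n-2) × SE(β̂₁)

Step 1: Find critical t-value
- Confidence level = 0.95
- Degrees of freedom = n - 2 = 17 - 2 = 15
- t*(α/2, 15) = 2.1314

Step 2: Calculate margin of error
Margin = 2.1314 × 0.0756 = 0.1611

Step 3: Construct interval
CI = 3.2964 ± 0.1611
CI = (3.1353, 3.4575)

Interpretation: intervals built this way capture the true β₁ in 95% of repeated samples; here the plausible range for the per-unit effect of x on y is 3.1353 to 3.4575.
Since 0 is outside the interval, a two-sided test at α = 0.05 would reject H₀: β₁ = 0.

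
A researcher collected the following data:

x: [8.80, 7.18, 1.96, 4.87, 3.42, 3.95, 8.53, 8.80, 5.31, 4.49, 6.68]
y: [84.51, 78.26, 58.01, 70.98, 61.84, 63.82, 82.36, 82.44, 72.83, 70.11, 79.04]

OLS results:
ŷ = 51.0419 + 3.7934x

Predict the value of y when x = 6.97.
ŷ = 77.4819

To predict y for x = 6.97, substitute into the regression equation:

ŷ = 51.0419 + 3.7934 × 6.97
ŷ = 51.0419 + 26.4400
ŷ = 77.4819

This is a point prediction; actual observations scatter around it by roughly the residual standard deviation.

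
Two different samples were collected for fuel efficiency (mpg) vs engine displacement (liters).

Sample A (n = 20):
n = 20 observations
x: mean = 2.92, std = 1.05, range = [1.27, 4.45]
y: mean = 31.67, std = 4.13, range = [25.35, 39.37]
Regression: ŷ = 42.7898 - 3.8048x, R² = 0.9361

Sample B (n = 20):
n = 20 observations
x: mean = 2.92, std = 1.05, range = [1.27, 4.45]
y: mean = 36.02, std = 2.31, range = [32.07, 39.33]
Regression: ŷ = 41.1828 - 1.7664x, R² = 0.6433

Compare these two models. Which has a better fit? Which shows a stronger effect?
Model A has the better fit (R² = 0.9361 vs 0.6433). Model A shows the stronger effect (|β₁| = 3.8048 vs 1.7664).

Model Comparison:

Goodness of fit (R²):
- Model A: R² = 0.9361 → 93.61% of variance in fuel efficiency explained
- Model B: R² = 0.6433 → 64.33% of variance in fuel efficiency explained
- 0.9361 > 0.6433 → Model A has the better fit

Which has the larger per-liter effect? (|β₁|)
- Model A: β₁ = -3.8048 → predicted fuel efficiency falls 3.8048 mpg per additional liter of engine displacement
- Model B: β₁ = -1.7664 → predicted fuel efficiency falls 1.7664 mpg per additional liter of engine displacement
- |-3.8048| > |-1.7664| → Model A shows the stronger marginal effect

Notes:
- A steeper slope doesn't make a better model if the scatter around the line is large.
- A better fit (higher R²) doesn't necessarily mean a more important relationship.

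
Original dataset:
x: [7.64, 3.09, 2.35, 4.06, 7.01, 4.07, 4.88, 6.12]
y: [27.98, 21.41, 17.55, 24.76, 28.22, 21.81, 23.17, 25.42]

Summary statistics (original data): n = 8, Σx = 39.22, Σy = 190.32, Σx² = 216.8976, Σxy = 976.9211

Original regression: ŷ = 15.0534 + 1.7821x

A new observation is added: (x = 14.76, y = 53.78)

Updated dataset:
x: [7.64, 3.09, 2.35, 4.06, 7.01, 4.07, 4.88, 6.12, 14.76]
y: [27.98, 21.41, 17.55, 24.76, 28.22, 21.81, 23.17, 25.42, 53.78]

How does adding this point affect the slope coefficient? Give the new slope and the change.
New slope β₁ = 2.7628 versus 1.7821 before: a change of +0.9807 (+55.0%).

The new point has HIGH LEVERAGE: x = 14.76 is far from the original mean x̄ = 39.22/8 ≈ 4.90 (original range [2.35, 7.64]).

Step 1: Update the sums with the new point (n goes from 8 to 9)
Σx  = 39.22 + 14.76 = 53.98
Σy  = 190.32 + 53.78 = 244.10
Σx² = 216.8976 + 14.76² = 216.8976 + 217.8576 = 434.7552
Σxy = 976.9211 + 14.76×53.78 = 976.9211 + 793.7928 = 1770.7139

Step 2: Recompute the slope with b₁ = (nΣxy − ΣxΣy) / (nΣx² − (Σx)²)
Numerator   = 9×1770.7139 − 53.98×244.10 = 15936.4251 − 13176.5180 = 2759.9071
Denominator = 9×434.7552 − 53.98² = 3912.7968 − 2913.8404 = 998.9564
b₁(new) = 2759.9071 / 998.9564 = 2.7628

(Same formula on the original sums: (8×976.9211 − 39.22×190.32) / (8×216.8976 − 39.22²) = 351.0184 / 196.9724 = 1.7821, matching the given fit.)

Step 3: Change in slope
Δβ₁ = 2.7628 − 1.7821 = +0.9807
Relative change = +0.9807 / 1.7821 × 100% = +55.0%
→ the slope increases when the point is added.

A high-leverage point only changes the slope if it is off the original line; here y = 53.78 is above the original trend, so the slope increases.
In practice: examine leverage (hᵢ) and Cook's distance rather than deleting it automatically; check such a point for data-entry or measurement error.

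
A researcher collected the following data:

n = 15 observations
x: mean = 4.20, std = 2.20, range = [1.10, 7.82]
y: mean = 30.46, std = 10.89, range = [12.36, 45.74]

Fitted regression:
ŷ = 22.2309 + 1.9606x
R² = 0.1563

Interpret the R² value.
The model explains 15.63% of the variance in y (R² = 0.1563), leaving 84.37% unexplained; the fit is weak.

The coefficient of determination R² is the fraction of the total variation in y that the fitted line accounts for.

Here R² = 0.1563:
- Explained: 15.63% of the variation in y
- Unexplained (residual): 100% − 15.63% = 84.37%
- Rule of thumb (below 0.3 weak; 0.3 to below 0.7 moderate; 0.7 and above strong) → weak

Equivalently, for simple linear regression R² = r², so |r| = √0.1563 ≈ 0.3953.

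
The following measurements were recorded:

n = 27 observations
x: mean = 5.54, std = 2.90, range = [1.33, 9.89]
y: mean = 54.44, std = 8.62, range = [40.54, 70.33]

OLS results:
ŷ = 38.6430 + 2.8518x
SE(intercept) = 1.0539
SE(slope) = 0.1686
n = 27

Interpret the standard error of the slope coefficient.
SE(β̂₁) = 0.1686 is the estimated standard deviation of the slope estimate across repeated samples; relative to β̂₁ = 2.8518 that is 5.9%, a precise estimate.

What SE measures:
- The standard error quantifies the sampling variability of the coefficient estimate
- It is the estimated standard deviation of β̂₁ across hypothetical repeated samples of the same size
- Smaller SE → more precise estimate

Relative precision:
- SE / |β̂₁| = 0.1686 / 2.8518 = 5.9%
- Rule of thumb (under 20%: precise; 20% to under 50%: moderately precise; 50% or more: imprecise) → precise

Link to the t-test: t = β̂₁ / SE(β̂₁) = 2.8518 / 0.1686 = 16.9146, the statistic for H₀: β₁ = 0.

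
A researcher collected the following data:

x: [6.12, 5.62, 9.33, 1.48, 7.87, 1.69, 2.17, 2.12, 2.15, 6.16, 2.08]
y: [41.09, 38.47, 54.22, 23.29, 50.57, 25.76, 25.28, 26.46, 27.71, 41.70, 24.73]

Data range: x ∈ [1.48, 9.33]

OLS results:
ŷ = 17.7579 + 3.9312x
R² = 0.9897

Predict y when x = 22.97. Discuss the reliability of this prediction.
ŷ = 108.0576, but this is extrapolation (above the data range [1.48, 9.33]) and may be unreliable.

Prediction calculation:
ŷ = 17.7579 + 3.9312 × 22.97
ŷ = 108.0576

Reliability:
- Data range: x ∈ [1.48, 9.33]
- Prediction point: x = 22.97 is 13.64 units above the observed range → this is EXTRAPOLATION, not interpolation

Why that matters here:
- The standard error of prediction grows with (x − x̄)², and x = 22.97 is far from x̄ = 4.25
- The linear relationship may not hold outside the observed range
- R² describes fit only over the sampled x values; it says nothing about behaviour beyond them

The R² = 0.9897 only validates the fit within [1.48, 9.33]; treat ŷ = 108.0576 with caution.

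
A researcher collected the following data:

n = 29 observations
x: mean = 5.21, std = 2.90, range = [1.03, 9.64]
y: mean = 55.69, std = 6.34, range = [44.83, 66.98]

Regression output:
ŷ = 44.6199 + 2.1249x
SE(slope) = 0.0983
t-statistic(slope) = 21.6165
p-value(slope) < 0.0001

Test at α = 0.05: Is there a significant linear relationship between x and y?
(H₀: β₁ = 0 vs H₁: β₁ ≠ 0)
Reject H₀: p-value < 0.0001 < α = 0.05. The linear relationship is significant at the 5% level.

Hypothesis test for the slope coefficient:

H₀: β₁ = 0 (no linear relationship)
H₁: β₁ ≠ 0 (linear relationship exists)

Test statistic: t = β̂₁ / SE(β̂₁) = 2.1249 / 0.0983 = 21.6165

p < 0.0001: how often a slope estimate this far from 0 (in SE units) would arise by chance if β₁ were truly 0.

Decision rule: reject H₀ if p-value < α.
p-value < 0.0001 < α = 0.05 → reject H₀.

Conclusion: the linear association between x and y is significant at the 5% level.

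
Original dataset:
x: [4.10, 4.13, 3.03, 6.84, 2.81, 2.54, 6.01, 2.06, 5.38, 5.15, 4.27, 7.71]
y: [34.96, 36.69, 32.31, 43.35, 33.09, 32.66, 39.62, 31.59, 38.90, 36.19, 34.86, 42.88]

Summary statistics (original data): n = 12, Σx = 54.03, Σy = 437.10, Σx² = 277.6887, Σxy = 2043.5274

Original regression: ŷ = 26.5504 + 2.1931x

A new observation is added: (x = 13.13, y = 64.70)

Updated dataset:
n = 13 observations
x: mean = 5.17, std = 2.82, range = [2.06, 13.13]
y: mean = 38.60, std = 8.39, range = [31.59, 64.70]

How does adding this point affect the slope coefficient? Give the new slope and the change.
New slope β₁ = 2.9155 versus 2.1931 before: a change of +0.7224 (+32.9%).

The new point has HIGH LEVERAGE: x = 13.13 is far from the original mean x̄ = 54.03/12 ≈ 4.50 (original range [2.06, 7.71]).

Step 1: Update the sums with the new point (n goes from 12 to 13)
Σx  = 54.03 + 13.13 = 67.16
Σy  = 437.10 + 64.70 = 501.80
Σx² = 277.6887 + 13.13² = 277.6887 + 172.3969 = 450.0856
Σxy = 2043.5274 + 13.13×64.70 = 2043.5274 + 849.5110 = 2893.0384

Step 2: Recompute the slope with b₁ = (nΣxy − ΣxΣy) / (nΣx² − (Σx)²)
Numerator   = 13×2893.0384 − 67.16×501.80 = 37609.4992 − 33700.8880 = 3908.6112
Denominator = 13×450.0856 − 67.16² = 5851.1128 − 4510.4656 = 1340.6472
b₁(new) = 3908.6112 / 1340.6472 = 2.9155

(Same formula on the original sums: (12×2043.5274 − 54.03×437.10) / (12×277.6887 − 54.03²) = 905.8158 / 413.0235 = 2.1931, matching the given fit.)

Step 3: Change in slope
Δβ₁ = 2.9155 − 2.1931 = +0.7224
Relative change = +0.7224 / 2.1931 × 100% = +32.9%
→ the slope increases when the point is added.

A high-leverage point only changes the slope if it is off the original line; here y = 64.70 is above the original trend, so the slope increases.
In practice: investigate whether it comes from the same population as the rest of the sample.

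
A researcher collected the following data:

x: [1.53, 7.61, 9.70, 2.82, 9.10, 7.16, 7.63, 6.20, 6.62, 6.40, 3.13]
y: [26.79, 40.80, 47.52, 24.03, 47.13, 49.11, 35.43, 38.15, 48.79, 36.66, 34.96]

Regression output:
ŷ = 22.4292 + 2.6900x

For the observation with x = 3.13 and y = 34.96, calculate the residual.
Residual = 4.1111

The residual is the difference between the actual value and the predicted value:

Residual = y - ŷ

Step 1: Calculate predicted value
ŷ = 22.4292 + 2.6900 × 3.13
ŷ = 30.8489

Step 2: Calculate residual
Residual = 34.96 - 30.8489
Residual = 4.1111

The residual is positive, so the observed y = 34.96 sits above the regression line (the line underestimates it by 4.1111).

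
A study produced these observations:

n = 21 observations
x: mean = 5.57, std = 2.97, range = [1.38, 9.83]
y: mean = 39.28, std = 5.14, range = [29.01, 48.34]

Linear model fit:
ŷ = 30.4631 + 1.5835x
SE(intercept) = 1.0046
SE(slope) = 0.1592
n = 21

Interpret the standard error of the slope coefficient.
SE(β̂₁) = 0.1592 is the estimated standard deviation of the slope estimate across repeated samples; relative to β̂₁ = 1.5835 that is 10.1%, a precise estimate.

What SE measures:
- The standard error quantifies the sampling variability of the coefficient estimate
- It is the estimated standard deviation of β̂₁ across hypothetical repeated samples of the same size
- Smaller SE → more precise estimate

Relative precision:
- SE / |β̂₁| = 0.1592 / 1.5835 = 10.1%
- Rule of thumb (under 20%: precise; 20% to under 50%: moderately precise; 50% or more: imprecise) → precise

Link to interval estimation: a confidence interval for β₁ is β̂₁ ± t* × 0.1592, so SE sets the half-width per unit of t*.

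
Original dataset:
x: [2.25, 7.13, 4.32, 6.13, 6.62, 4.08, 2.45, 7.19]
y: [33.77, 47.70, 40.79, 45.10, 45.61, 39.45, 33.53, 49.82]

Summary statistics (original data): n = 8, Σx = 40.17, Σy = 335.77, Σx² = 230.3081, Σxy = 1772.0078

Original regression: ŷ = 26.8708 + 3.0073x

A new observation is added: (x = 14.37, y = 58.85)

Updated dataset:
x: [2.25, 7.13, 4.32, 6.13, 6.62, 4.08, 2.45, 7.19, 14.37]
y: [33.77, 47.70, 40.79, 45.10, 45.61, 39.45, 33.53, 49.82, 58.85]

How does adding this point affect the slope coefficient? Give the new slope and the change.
Adding the point moves β₁ from 3.0073 to 2.1289, i.e. it decreases by 0.8784 (-29.2%).

The new point has HIGH LEVERAGE: x = 14.37 is far from the original mean x̄ = 40.17/8 ≈ 5.02 (original range [2.25, 7.19]).

Step 1: Update the sums with the new point (n goes from 8 to 9)
Σx  = 40.17 + 14.37 = 54.54
Σy  = 335.77 + 58.85 = 394.62
Σx² = 230.3081 + 14.37² = 230.3081 + 206.4969 = 436.8050
Σxy = 1772.0078 + 14.37×58.85 = 1772.0078 + 845.6745 = 2617.6823

Step 2: Recompute the slope with b₁ = (nΣxy − ΣxΣy) / (nΣx² − (Σx)²)
Numerator   = 9×2617.6823 − 54.54×394.62 = 23559.1407 − 21522.5748 = 2036.5659
Denominator = 9×436.8050 − 54.54² = 3931.2450 − 2974.6116 = 956.6334
b₁(new) = 2036.5659 / 956.6334 = 2.1289

(Same formula on the original sums: (8×1772.0078 − 40.17×335.77) / (8×230.3081 − 40.17²) = 688.1815 / 228.8359 = 3.0073, matching the given fit.)

Step 3: Change in slope
Δβ₁ = 2.1289 − 3.0073 = -0.8784
Relative change = -0.8784 / 3.0073 × 100% = -29.2%
→ the slope decreases when the point is added.

A high-leverage point only changes the slope if it is off the original line; here y = 58.85 is below the original trend, so the slope decreases.
In practice: refit with and without it and report both if conclusions differ; investigate whether it comes from the same population as the rest of the sample.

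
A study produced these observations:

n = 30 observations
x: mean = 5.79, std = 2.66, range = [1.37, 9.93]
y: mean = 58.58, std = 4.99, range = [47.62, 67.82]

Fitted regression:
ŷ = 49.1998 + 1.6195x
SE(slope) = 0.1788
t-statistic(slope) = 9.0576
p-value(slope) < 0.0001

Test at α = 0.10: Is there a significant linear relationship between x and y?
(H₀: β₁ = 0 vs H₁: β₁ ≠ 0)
p-value < 0.0001 < α = 0.10, so we reject H₀. The relationship is significant.

Hypothesis test for the slope coefficient:

H₀: β₁ = 0 (no linear relationship)
H₁: β₁ ≠ 0 (linear relationship exists)

Test statistic: t = β̂₁ / SE(β̂₁) = 1.6195 / 0.1788 = 9.0576

p < 0.0001: how often a slope estimate this far from 0 (in SE units) would arise by chance if β₁ were truly 0.

Decision rule: reject H₀ if p-value < α.
p-value < 0.0001 < α = 0.10 → reject H₀.

There is sufficient evidence at the 10% significance level to conclude that a linear relationship exists between x and y.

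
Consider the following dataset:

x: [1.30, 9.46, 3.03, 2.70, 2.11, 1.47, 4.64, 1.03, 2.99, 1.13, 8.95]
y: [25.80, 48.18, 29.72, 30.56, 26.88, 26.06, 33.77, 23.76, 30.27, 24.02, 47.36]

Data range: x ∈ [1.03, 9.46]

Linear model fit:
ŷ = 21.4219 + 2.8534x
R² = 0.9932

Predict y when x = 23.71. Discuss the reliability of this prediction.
The equation gives ŷ = 89.0760; however x = 23.71 is 14.25 units above the observed range, so this extrapolated value should not be trusted.

Prediction calculation:
ŷ = 21.4219 + 2.8534 × 23.71
ŷ = 89.0760

Reliability:
- Data range: x ∈ [1.03, 9.46]
- Prediction point: x = 23.71 is 14.25 units above the observed range → this is EXTRAPOLATION, not interpolation

Why that matters here:
- Real relationships often flatten, saturate, or turn nonlinear at extremes
- The standard error of prediction grows with (x − x̄)², and x = 23.71 is far from x̄ = 3.53
- There are no observations near this x to validate the fitted line there

The R² = 0.9932 only validates the fit within [1.03, 9.46]; treat ŷ = 89.0760 with caution.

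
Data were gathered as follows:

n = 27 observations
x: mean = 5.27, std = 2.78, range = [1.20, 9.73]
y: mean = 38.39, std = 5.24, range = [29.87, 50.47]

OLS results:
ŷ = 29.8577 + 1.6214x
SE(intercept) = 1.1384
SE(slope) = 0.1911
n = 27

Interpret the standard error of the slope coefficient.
The slope 1.6214 is pinned down to within about ±0.1911 (one SE) by these data — relative uncertainty 11.8%, i.e. precise.

SE(β̂₁) = 0.1911 says: if we drew many samples of n = 27 from the same population and refit each time, the fitted slopes would scatter with a standard deviation of roughly 0.1911 around the true β₁.

Relative precision:
- SE / |β̂₁| = 0.1911 / 1.6214 = 11.8%
- Rule of thumb (under 20%: precise; 20% to under 50%: moderately precise; 50% or more: imprecise) → precise

Rough 95% range (±2 SE): 1.6214 ± 0.3822 → (1.2392, 2.0036).

What drives SE(β̂₁): larger n (here n = 27) → smaller SE; more residual scatter → larger SE; wider spread of x values → smaller SE.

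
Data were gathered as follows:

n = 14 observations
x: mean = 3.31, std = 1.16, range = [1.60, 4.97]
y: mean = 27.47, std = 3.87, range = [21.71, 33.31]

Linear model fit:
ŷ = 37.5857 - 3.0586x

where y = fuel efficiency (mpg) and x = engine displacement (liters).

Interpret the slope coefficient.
On average, fuel efficiency is about 3.0586 mpg lower for every extra liter of engine displacement.

The slope coefficient β₁ = -3.0586 represents the marginal effect of engine displacement on fuel efficiency.

Interpretation:
- Engine displacement up by 1 liter → predicted fuel efficiency decreases by 3.0586 mpg
- This is a linear approximation: the same per-unit change is assumed across the whole observed x range
- The slope describes association in these data, not necessarily a causal effect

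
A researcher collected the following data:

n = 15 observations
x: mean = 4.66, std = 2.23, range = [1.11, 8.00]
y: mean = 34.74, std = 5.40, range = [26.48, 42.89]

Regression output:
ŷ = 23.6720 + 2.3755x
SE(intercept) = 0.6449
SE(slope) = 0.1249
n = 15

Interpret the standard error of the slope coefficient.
SE(slope) = 0.1249 measures the uncertainty in the estimated slope. The coefficient is estimated precisely (SE/|β̂₁| = 5.3%).

SE(β̂₁) = 0.1249 says: if we drew many samples of n = 15 from the same population and refit each time, the fitted slopes would scatter with a standard deviation of roughly 0.1249 around the true β₁.

Relative precision:
- SE / |β̂₁| = 0.1249 / 2.3755 = 5.3%
- Rule of thumb (under 20%: precise; 20% to under 50%: moderately precise; 50% or more: imprecise) → precise

Rough 95% range (±2 SE): 2.3755 ± 0.2498 → (2.1257, 2.6253).

What drives SE(β̂₁): wider spread of x values → smaller SE; larger n (here n = 15) → smaller SE.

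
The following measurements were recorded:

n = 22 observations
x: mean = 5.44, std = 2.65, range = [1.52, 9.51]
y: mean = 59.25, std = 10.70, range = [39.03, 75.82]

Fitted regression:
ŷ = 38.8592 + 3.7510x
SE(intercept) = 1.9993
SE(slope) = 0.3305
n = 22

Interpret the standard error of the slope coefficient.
The slope 3.7510 is pinned down to within about ±0.3305 (one SE) by these data — relative uncertainty 8.8%, i.e. precise.

SE(β̂₁) = s / √Sxx, where s is the residual standard deviation and Sxx = Σ(x − x̄)². It is the yardstick for how far β̂₁ = 3.7510 could plausibly be from the true slope.

Relative precision:
- SE / |β̂₁| = 0.3305 / 3.7510 = 8.8%
- Rule of thumb (under 20%: precise; 20% to under 50%: moderately precise; 50% or more: imprecise) → precise

Link to interval estimation: a confidence interval for β₁ is β̂₁ ± t* × 0.3305, so SE sets the half-width per unit of t*.

What drives SE(β̂₁): more residual scatter → larger SE; wider spread of x values → smaller SE; larger n (here n = 22) → smaller SE.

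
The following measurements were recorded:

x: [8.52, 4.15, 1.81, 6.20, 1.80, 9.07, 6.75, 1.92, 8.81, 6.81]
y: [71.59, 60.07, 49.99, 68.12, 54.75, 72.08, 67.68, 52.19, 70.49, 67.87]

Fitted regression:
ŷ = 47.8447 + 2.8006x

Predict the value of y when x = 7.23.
ŷ = 68.0930

To predict y for x = 7.23, substitute into the regression equation:

ŷ = 47.8447 + 2.8006 × 7.23
ŷ = 47.8447 + 20.2483
ŷ = 68.0930

This is the fitted mean response at that x — an individual observation would come with a wider prediction interval.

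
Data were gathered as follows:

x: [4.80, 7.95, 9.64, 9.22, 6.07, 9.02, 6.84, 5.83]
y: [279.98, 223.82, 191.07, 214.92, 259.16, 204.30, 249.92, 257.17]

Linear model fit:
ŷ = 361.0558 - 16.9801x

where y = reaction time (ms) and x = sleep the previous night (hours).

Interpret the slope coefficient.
On average, reaction time is about 16.9801 ms lower for every extra hour of sleep.

The slope coefficient β₁ = -16.9801 represents the marginal effect of sleep on reaction time.

Interpretation:
- Sleep up by 1 hour → predicted reaction time decreases by 16.9801 ms
- The effect is assumed constant over the observed range of x (linearity)

The intercept β₀ = 361.0558 is the predicted reaction time when sleep = 0; since the smallest observed x is 4.80, this is an extrapolation and mainly anchors the line.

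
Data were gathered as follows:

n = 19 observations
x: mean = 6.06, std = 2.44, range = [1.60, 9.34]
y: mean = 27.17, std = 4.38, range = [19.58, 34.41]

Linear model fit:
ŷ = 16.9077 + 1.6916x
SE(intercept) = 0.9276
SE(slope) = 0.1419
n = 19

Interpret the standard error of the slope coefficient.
The slope 1.6916 is pinned down to within about ±0.1419 (one SE) by these data — relative uncertainty 8.4%, i.e. precise.

What SE measures:
- The standard error quantifies the sampling variability of the coefficient estimate
- It is the estimated standard deviation of β̂₁ across hypothetical repeated samples of the same size
- Smaller SE → more precise estimate

Relative precision:
- SE / |β̂₁| = 0.1419 / 1.6916 = 8.4%
- Rule of thumb (under 20%: precise; 20% to under 50%: moderately precise; 50% or more: imprecise) → precise

Link to the t-test: t = β̂₁ / SE(β̂₁) = 1.6916 / 0.1419 = 11.9211, the statistic for H₀: β₁ = 0.

What drives SE(β̂₁): wider spread of x values → smaller SE; larger n (here n = 19) → smaller SE.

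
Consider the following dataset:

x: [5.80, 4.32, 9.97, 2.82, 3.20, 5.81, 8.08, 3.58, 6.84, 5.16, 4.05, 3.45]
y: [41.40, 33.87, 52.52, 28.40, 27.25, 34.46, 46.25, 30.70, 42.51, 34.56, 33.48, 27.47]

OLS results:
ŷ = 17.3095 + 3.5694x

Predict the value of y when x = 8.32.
ŷ = 47.0069

Plug x = 8.32 into the fitted line:

ŷ = 17.3095 + 3.5694 × 8.32
ŷ = 17.3095 + 29.6974
ŷ = 47.0069

This is a point prediction; actual observations scatter around it by roughly the residual standard deviation.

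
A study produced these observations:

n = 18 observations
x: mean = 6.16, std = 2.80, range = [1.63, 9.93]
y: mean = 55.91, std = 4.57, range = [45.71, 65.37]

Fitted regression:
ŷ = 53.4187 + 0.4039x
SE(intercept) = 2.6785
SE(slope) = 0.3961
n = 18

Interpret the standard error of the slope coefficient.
SE(slope) = 0.3961 measures the uncertainty in the estimated slope. The coefficient is estimated imprecisely (SE/|β̂₁| = 98.1%).

What SE measures:
- The standard error quantifies the sampling variability of the coefficient estimate
- It is the estimated standard deviation of β̂₁ across hypothetical repeated samples of the same size
- Smaller SE → more precise estimate

Relative precision:
- SE / |β̂₁| = 0.3961 / 0.4039 = 98.1%
- Rule of thumb (under 20%: precise; 20% to under 50%: moderately precise; 50% or more: imprecise) → imprecise

Rough 95% range (±2 SE): 0.4039 ± 0.7922 → (-0.3883, 1.1961).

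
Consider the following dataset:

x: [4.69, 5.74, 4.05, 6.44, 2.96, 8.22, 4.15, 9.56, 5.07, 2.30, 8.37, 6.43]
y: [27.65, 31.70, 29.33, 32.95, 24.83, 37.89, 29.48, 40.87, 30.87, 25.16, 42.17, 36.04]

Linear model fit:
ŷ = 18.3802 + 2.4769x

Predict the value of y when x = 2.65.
ŷ = 24.9440

To predict y for x = 2.65, substitute into the regression equation:

ŷ = 18.3802 + 2.4769 × 2.65
ŷ = 18.3802 + 6.5638
ŷ = 24.9440

This is the fitted mean response at that x — an individual observation would come with a wider prediction interval.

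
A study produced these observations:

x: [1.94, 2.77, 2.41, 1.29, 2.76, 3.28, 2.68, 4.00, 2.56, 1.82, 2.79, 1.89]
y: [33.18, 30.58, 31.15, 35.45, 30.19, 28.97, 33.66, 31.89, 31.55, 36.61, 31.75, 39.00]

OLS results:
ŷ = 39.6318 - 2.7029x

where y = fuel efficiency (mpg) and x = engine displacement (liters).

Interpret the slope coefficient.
An increase of one liter in engine displacement is associated with a 2.7029 mpg decrease in predicted fuel efficiency.

The slope β₁ = -2.7029 gives the rate at which the fitted fuel efficiency changes with engine displacement.

Interpretation:
- Engine displacement up by 1 liter → predicted fuel efficiency decreases by 2.7029 mpg
- This is a linear approximation: the same per-unit change is assumed across the whole observed x range

The intercept β₀ = 39.6318 is the predicted fuel efficiency when engine displacement = 0; since the smallest observed x is 1.29, this is an extrapolation and mainly anchors the line.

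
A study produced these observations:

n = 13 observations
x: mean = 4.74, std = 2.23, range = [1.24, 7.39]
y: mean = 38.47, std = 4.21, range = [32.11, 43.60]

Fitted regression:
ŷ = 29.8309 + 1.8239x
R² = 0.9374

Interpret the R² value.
About 93.74% of the variability in y is accounted for by the regression on x (R² = 0.9374) — a strong linear fit.

The coefficient of determination R² is the fraction of the total variation in y that the fitted line accounts for.

Here R² = 0.9374:
- Explained: 93.74% of the variation in y
- Unexplained (residual): 100% − 93.74% = 6.26%
- Rule of thumb (below 0.3 weak; 0.3 to below 0.7 moderate; 0.7 and above strong) → strong

Note: R² says nothing about causation, and a high R² does not by itself mean the linear form is appropriate — check the residuals.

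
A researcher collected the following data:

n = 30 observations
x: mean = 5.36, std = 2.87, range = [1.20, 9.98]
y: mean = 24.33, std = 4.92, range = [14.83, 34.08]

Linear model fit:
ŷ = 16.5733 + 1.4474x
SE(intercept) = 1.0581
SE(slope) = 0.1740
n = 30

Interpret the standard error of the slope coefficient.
The slope 1.4474 is pinned down to within about ±0.1740 (one SE) by these data — relative uncertainty 12.0%, i.e. precise.

What SE measures:
- The standard error quantifies the sampling variability of the coefficient estimate
- It is the estimated standard deviation of β̂₁ across hypothetical repeated samples of the same size
- Smaller SE → more precise estimate

Relative precision:
- SE / |β̂₁| = 0.1740 / 1.4474 = 12.0%
- Rule of thumb (under 20%: precise; 20% to under 50%: moderately precise; 50% or more: imprecise) → precise

Link to interval estimation: a confidence interval for β₁ is β̂₁ ± t* × 0.1740, so SE sets the half-width per unit of t*.

What drives SE(β̂₁): wider spread of x values → smaller SE; larger n (here n = 30) → smaller SE.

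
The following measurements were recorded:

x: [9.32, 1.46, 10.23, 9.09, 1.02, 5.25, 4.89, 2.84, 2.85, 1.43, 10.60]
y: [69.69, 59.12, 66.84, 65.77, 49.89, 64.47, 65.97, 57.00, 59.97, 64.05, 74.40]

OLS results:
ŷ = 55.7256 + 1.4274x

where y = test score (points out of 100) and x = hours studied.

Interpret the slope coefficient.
For each additional hour of study time, predicted test score increases by approximately 1.4274 points.

β₁ = 1.4274 is the change in predicted test score (points) per additional hour of study time.

Interpretation:
- Study time up by 1 hour → predicted test score increases by 1.4274 points
- This is a linear approximation: the same per-unit change is assumed across the whole observed x range

The intercept β₀ = 55.7256 is the predicted test score when study time = 0; since the smallest observed x is 1.02, this is an extrapolation and mainly anchors the line.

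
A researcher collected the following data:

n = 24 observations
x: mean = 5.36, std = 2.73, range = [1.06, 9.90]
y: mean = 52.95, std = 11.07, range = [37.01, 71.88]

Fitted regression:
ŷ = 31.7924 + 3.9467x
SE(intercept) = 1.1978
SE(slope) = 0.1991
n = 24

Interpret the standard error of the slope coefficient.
SE(β̂₁) = 0.1991 is the estimated standard deviation of the slope estimate across repeated samples; relative to β̂₁ = 3.9467 that is 5.0%, a precise estimate.

SE(β̂₁) = s / √Sxx, where s is the residual standard deviation and Sxx = Σ(x − x̄)². It is the yardstick for how far β̂₁ = 3.9467 could plausibly be from the true slope.

Relative precision:
- SE / |β̂₁| = 0.1991 / 3.9467 = 5.0%
- Rule of thumb (under 20%: precise; 20% to under 50%: moderately precise; 50% or more: imprecise) → precise

Link to the t-test: t = β̂₁ / SE(β̂₁) = 3.9467 / 0.1991 = 19.8227, the statistic for H₀: β₁ = 0.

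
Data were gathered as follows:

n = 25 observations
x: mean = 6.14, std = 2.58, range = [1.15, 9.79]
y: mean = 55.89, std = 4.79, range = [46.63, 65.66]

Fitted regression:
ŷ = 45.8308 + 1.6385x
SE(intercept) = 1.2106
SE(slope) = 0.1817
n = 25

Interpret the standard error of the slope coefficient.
The slope 1.6385 is pinned down to within about ±0.1817 (one SE) by these data — relative uncertainty 11.1%, i.e. precise.

SE(β̂₁) = s / √Sxx, where s is the residual standard deviation and Sxx = Σ(x − x̄)². It is the yardstick for how far β̂₁ = 1.6385 could plausibly be from the true slope.

Relative precision:
- SE / |β̂₁| = 0.1817 / 1.6385 = 11.1%
- Rule of thumb (under 20%: precise; 20% to under 50%: moderately precise; 50% or more: imprecise) → precise

Link to the t-test: t = β̂₁ / SE(β̂₁) = 1.6385 / 0.1817 = 9.0176, the statistic for H₀: β₁ = 0.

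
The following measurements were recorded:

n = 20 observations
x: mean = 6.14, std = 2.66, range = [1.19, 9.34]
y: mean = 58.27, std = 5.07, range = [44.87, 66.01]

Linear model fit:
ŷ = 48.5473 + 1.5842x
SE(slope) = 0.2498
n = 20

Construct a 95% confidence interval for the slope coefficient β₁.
The 95% CI for β₁ is (1.0594, 2.1090)

Confidence interval for the slope:

The 95% CI for β₁ is: β̂₁ ± t*(α/2, n-2) × SE(β̂₁)

Step 1: Find critical t-value
- Confidence level = 0.95
- Degrees of freedom = n - 2 = 20 - 2 = 18
- t*(α/2, 18) = 2.1009

Step 2: Calculate margin of error
Margin = 2.1009 × 0.2498 = 0.5248

Step 3: Construct interval
CI = 1.5842 ± 0.5248
CI = (1.0594, 2.1090)

Interpretation: each one-unit increase in x is associated with a change in mean y of between 1.0594 and 2.1090, with 95% confidence.
Both endpoints are positive, so the data support a genuinely positive slope at this confidence level.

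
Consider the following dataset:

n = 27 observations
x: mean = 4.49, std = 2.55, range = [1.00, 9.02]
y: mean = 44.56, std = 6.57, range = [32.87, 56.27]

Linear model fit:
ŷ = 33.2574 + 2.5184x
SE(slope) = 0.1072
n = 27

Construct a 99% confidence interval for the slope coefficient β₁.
The 99% CI for β₁ is (2.2196, 2.8172)

Confidence interval for the slope:

The 99% CI for β₁ is: β̂₁ ± t*(α/2, n-2) × SE(β̂₁)

Step 1: Find critical t-value
- Confidence level = 0.99
- Degrees of freedom = n - 2 = 27 - 2 = 25
- t*(α/2, 25) = 2.7874

Step 2: Calculate margin of error
Margin = 2.7874 × 0.1072 = 0.2988

Step 3: Construct interval
CI = 2.5184 ± 0.2988
CI = (2.2196, 2.8172)

Interpretation: We are 99% confident that the true slope β₁ lies between 2.2196 and 2.8172.
Both endpoints are positive, so the data support a genuinely positive slope at this confidence level.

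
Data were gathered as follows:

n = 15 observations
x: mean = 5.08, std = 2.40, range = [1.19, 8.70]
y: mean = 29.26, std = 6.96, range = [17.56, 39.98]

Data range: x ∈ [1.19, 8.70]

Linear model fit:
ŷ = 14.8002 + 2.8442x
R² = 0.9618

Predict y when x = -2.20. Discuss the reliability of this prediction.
ŷ = 8.5430, but this is extrapolation (below the data range [1.19, 8.70]) and may be unreliable.

Prediction calculation:
ŷ = 14.8002 + 2.8442 × (-2.20)
ŷ = 8.5430

Reliability:
- Data range: x ∈ [1.19, 8.70]
- Prediction point: x = -2.20 is 3.39 units below the observed range → this is EXTRAPOLATION, not interpolation

Why that matters here:
- R² describes fit only over the sampled x values; it says nothing about behaviour beyond them
- The standard error of prediction grows with (x − x̄)², and x = -2.20 is far from x̄ = 5.08

The R² = 0.9618 only validates the fit within [1.19, 8.70]; treat ŷ = 8.5430 with caution.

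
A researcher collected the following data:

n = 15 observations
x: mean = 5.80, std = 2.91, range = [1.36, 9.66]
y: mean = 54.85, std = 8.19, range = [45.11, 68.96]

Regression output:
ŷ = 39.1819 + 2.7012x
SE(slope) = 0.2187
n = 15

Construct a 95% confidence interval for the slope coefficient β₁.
The 95% CI for β₁ is (2.2287, 3.1737)

Confidence interval for the slope:

The 95% CI for β₁ is: β̂₁ ± t*(α/2, n-2) × SE(β̂₁)

Step 1: Find critical t-value
- Confidence level = 0.95
- Degrees of freedom = n - 2 = 15 - 2 = 13
- t*(α/2, 13) = 2.1604

Step 2: Calculate margin of error
Margin = 2.1604 × 0.2187 = 0.4725

Step 3: Construct interval
CI = 2.7012 ± 0.4725
CI = (2.2287, 3.1737)

Interpretation: each one-unit increase in x is associated with a change in mean y of between 2.2287 and 3.1737, with 95% confidence.
The interval does not include 0, suggesting a significant linear relationship.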